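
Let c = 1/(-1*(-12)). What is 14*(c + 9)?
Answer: 763/6 ≈ 127.17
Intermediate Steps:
c = 1/12 ≈ 0.083333
14*(c + 9) = 14*(1/12 + 9) = 14*(109/12) = 763/6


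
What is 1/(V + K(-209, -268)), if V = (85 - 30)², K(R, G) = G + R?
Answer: 1/2548 ≈ 0.00039246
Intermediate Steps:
V = 3025 (V = 55² = 3025)
1/(V + K(-209, -268)) = 1/(3025 + (-268 - 209)) = 1/(3025 - 477) = 1/2548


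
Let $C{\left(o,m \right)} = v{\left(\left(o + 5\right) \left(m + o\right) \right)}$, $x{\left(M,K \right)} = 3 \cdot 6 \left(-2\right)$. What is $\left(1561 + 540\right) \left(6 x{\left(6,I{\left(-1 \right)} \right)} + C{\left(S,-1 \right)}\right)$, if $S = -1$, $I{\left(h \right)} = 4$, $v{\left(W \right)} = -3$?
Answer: $-460119$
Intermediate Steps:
$x{\left(M,K \right)} = -36$ ($x{\left(M,K \right)} = 18 \left(-2\right) = -36$)
$C{\left(o,m \right)} = -3$
$\left(1561 + 540\right) \left(6 x{\left(6,I{\left(-1 \right)} \right)} + C{\left(S,-1 \right)}\right) = \left(1561 + 540\right) \left(6 \left(-36\right) - 3\right) = 2101 \left(-216 - 3\right) = 2101 \left(-219\right) = -460119$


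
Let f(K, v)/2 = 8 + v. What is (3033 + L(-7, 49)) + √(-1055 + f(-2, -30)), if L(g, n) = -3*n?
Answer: 2886 + I*√1099 ≈ 2886.0 + 33.151*I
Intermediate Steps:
f(K, v) = 16 + 2*v (f(K, v) = 2*(8 + v) = 16 + 2*v)
(3033 + L(-7, 49)) + √(-1055 + f(-2, -30)) = (3033 - 3*49) + √(-1055 + (16 + 2*(-30))) = (3033 - 147) + √(-1055 + (16 - 60)) = 2886 + √(-1055 - 44) = 2886 + √(-1099) = 2886 + I*√1099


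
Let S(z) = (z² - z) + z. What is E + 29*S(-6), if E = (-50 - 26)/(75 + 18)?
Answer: 97016/93 ≈ 1043.2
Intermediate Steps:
E = -76/93 ≈ -0.81720
S(z) = z²
E + 29*S(-6) = -76/93 + 29*(-6)² = -76/93 + 29*36 = -76/93 + 1044 = 97016/93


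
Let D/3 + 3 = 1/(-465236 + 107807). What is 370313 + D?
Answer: 44119129471/119143 ≈ 3.7030e+5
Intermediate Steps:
D = -1072288/119143 (D = -9 + 3/(-465236 + 107807) = -9 + 3/(-357429) = -9 + 3*(-1/357429) = -9 - 1/119143 = -1072288/119143 ≈ -9.0000)
370313 + D = 370313 - 1072288/119143 = 44119129471/119143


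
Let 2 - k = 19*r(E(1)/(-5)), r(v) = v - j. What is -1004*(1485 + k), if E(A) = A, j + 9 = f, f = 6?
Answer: -7197676/5 ≈ -1.4395e+6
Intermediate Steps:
j = -3 (j = -9 + 6 = -3)
r(v) = 3 + v (r(v) = v - 1*(-3) = v + 3 = 3 + v)
k = -256/5 (k = 2 - 19*(3 + 1/(-5)) = 2 - 19*(3 + 1*(-1/5)) = 2 - 19*(3 - 1/5) = 2 - 19*14/5 = 2 - 1*266/5 = 2 - 266/5 = -256/5 ≈ -51.200)
-1004*(1485 + k) = -1004*(1485 - 256/5) = -1004*7169/5 = -7197676/5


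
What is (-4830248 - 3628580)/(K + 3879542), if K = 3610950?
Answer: -2114707/1872623 ≈ -1.1293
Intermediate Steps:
(-4830248 - 3628580)/(K + 3879542) = (-4830248 - 3628580)/(3610950 + 3879542) = -8458828/7490492 = -8458828*1/7490492 = -2114707/1872623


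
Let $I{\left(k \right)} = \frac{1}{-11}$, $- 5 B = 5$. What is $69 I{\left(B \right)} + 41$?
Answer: $\frac{382}{11} \approx 34.727$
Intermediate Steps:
$B = -1$ ($B = \left(- \frac{1}{5}\right) 5 = -1$)
$I{\left(k \right)} = - \frac{1}{11}$
$69 I{\left(B \right)} + 41 = 69 \left(- \frac{1}{11}\right) + 41 = - \frac{69}{11} + 41 = \frac{382}{11}$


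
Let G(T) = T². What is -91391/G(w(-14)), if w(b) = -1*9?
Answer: -91391/81 ≈ -1128.3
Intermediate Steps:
w(b) = -9
-91391/G(w(-14)) = -91391/((-9)²) = -91391/81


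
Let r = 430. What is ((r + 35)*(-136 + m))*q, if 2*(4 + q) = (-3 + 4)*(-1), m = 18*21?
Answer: -506385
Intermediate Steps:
m = 378
q = -9/2 (q = -4 + ((-3 + 4)*(-1))/2 = -4 + (1*(-1))/2 = -4 + (1/2)*(-1) = -4 - 1/2 = -9/2 ≈ -4.5000)
((r + 35)*(-136 + m))*q = ((430 + 35)*(-136 + 378))*(-9/2) = (465*242)*(-9/2) = 112530*(-9/2) = -506385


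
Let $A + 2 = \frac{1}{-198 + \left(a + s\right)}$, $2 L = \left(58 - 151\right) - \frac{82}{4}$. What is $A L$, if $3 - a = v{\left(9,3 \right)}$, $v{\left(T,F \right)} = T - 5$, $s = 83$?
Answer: $\frac{52891}{464} \approx 113.99$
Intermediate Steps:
$v{\left(T,F \right)} = -5 + T$
$a = -1$ ($a = 3 - \left(-5 + 9\right) = 3 - 4 = -1$)
$L = - \frac{227}{4}$ ($L = \frac{\left(58 - 151\right) - \frac{82}{4}}{2} = \frac{-93 - \frac{41}{2}}{2} = \frac{1}{2} \left(- \frac{227}{2}\right) = - \frac{227}{4} \approx -56.75$)
$A = - \frac{233}{116}$ ($A = -2 + \frac{1}{-198 + \left(-1 + 83\right)} = -2 + \frac{1}{-198 + 82} = -2 + \frac{1}{-116} = -2 - \frac{1}{116} = - \frac{233}{116} \approx -2.0086$)
$A L = \left(- \frac{233}{116}\right) \left(- \frac{227}{4}\right) = \frac{52891}{464}$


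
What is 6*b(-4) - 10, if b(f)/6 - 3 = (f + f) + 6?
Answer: 26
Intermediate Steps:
b(f) = 54 + 12*f (b(f) = 18 + 6*((f + f) + 6) = 18 + 6*(2*f + 6) = 18 + 6*(6 + 2*f) = 18 + (36 + 12*f) = 54 + 12*f)
6*b(-4) - 10 = 6*(54 + 12*(-4)) - 10 = 6*(54 - 48) - 10 = 6*6 - 10 = 36 - 10 = 26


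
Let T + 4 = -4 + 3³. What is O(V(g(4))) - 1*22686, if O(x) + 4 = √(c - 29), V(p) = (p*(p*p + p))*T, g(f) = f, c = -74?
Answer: -22690 + I*√103 ≈ -22690.0 + 10.149*I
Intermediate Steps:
T = 19 (T = -4 + (-4 + 3³) = -4 + (-4 + 27) = -4 + 23 = 19)
V(p) = 19*p*(p + p²) (V(p) = (p*(p*p + p))*19 = (p*(p² + p))*19 = (p*(p + p²))*19 = 19*p*(p + p²))
O(x) = -4 + I*√103 (O(x) = -4 + √(-74 - 29) = -4 + √(-103) = -4 + I*√103)
O(V(g(4))) - 1*22686 = (-4 + I*√103) - 1*22686 = (-4 + I*√103) - 22686 = -22690 + I*√103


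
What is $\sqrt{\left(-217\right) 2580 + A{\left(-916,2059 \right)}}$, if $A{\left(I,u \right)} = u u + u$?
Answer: $4 \sqrt{230105} \approx 1918.8$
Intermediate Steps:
$A{\left(I,u \right)} = u + u^{2}$ ($A{\left(I,u \right)} = u^{2} + u = u + u^{2}$)
$\sqrt{\left(-217\right) 2580 + A{\left(-916,2059 \right)}} = \sqrt{\left(-217\right) 2580 + 2059 \left(1 + 2059\right)} = \sqrt{-559860 + 2059 \cdot 2060} = \sqrt{-559860 + 4241540} = \sqrt{3681680} = 4 \sqrt{230105}$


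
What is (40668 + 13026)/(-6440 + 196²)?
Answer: 26847/15988 ≈ 1.6792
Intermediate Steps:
(40668 + 13026)/(-6440 + 196²) = 53694/(-6440 + 38416) = 53694/31976 = 53694*(1/31976) = 26847/15988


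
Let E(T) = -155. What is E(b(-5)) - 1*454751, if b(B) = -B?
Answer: -454906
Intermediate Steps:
E(b(-5)) - 1*454751 = -155 - 1*454751 = -155 - 454751 = -454906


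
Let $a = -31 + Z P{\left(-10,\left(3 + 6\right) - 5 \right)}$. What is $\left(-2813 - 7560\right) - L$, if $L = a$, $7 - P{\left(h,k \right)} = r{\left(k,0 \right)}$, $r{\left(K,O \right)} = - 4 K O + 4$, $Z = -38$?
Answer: $-10228$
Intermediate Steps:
$r{\left(K,O \right)} = 4 - 4 K O$ ($r{\left(K,O \right)} = - 4 K O + 4 = 4 - 4 K O$)
$P{\left(h,k \right)} = 3$ ($P{\left(h,k \right)} = 7 - \left(4 - 4 k 0\right) = 7 - \left(4 + 0\right) = 7 - 4 = 3$)
$a = -145$ ($a = -31 - 114 = -145$)
$L = -145$
$\left(-2813 - 7560\right) - L = \left(-2813 - 7560\right) - -145 = -10373 + 145 = -10228$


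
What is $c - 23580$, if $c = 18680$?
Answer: $-4900$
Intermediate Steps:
$c - 23580 = 18680 - 23580 = -4900$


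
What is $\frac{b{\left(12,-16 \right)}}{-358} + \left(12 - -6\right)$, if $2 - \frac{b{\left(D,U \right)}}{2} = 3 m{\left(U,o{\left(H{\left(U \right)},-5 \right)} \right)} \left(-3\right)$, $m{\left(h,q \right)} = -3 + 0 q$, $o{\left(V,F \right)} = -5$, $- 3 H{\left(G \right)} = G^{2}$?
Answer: $\frac{3247}{179} \approx 18.14$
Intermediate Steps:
$H{\left(G \right)} = - \frac{G^{2}}{3}$
$m{\left(h,q \right)} = -3$ ($m{\left(h,q \right)} = -3 + 0 = -3$)
$b{\left(D,U \right)} = -50$ ($b{\left(D,U \right)} = 4 - 2 \cdot 3 \left(-3\right) \left(-3\right) = 4 - 2 \left(\left(-9\right) \left(-3\right)\right) = 4 - 54 = -50$)
$\frac{b{\left(12,-16 \right)}}{-358} + \left(12 - -6\right) = - \frac{50}{-358} + \left(12 - -6\right) = \left(-50\right) \left(- \frac{1}{358}\right) + \left(12 + 6\right) = \frac{25}{179} + 18 = \frac{3247}{179}$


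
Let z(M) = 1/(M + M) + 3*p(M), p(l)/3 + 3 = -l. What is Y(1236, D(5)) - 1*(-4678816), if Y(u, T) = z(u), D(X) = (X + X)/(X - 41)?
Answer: 11538467881/2472 ≈ 4.6677e+6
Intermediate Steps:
p(l) = -9 - 3*l (p(l) = -9 + 3*(-l) = -9 - 3*l)
D(X) = 2*X/(-41 + X) (D(X) = (2*X)/(-41 + X) = 2*X/(-41 + X))
z(M) = -27 + 1/(2*M) - 9*M (z(M) = 1/(M + M) + 3*(-9 - 3*M) = 1/(2*M) + (-27 - 9*M) = -27 + 1/(2*M) - 9*M)
Y(u, T) = -27 + 1/(2*u) - 9*u
Y(1236, D(5)) - 1*(-4678816) = (-27 + (½)/1236 - 9*1236) - 1*(-4678816) = (-27 + (½)*(1/1236) - 11124) + 4678816 = (-27 + 1/2472 - 11124) + 4678816 = -27565271/2472 + 4678816 = 11538467881/2472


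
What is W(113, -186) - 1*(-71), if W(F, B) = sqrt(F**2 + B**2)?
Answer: 71 + sqrt(47365) ≈ 288.63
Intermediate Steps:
W(F, B) = sqrt(B**2 + F**2)
W(113, -186) - 1*(-71) = sqrt((-186)**2 + 113**2) - 1*(-71) = sqrt(34596 + 12769) + 71 = sqrt(47365) + 71 = 71 + sqrt(47365)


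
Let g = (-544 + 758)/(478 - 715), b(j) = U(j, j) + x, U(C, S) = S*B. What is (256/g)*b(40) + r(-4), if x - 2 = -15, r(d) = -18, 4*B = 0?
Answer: 392442/107 ≈ 3667.7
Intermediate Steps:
B = 0 (B = (¼)*0 = 0)
U(C, S) = 0 (U(C, S) = S*0 = 0)
x = -13 (x = 2 - 15 = -13)
b(j) = -13 (b(j) = 0 - 13 = -13)
g = -214/237 (g = 214/(-237) = 214*(-1/237) = -214/237 ≈ -0.90295)
(256/g)*b(40) + r(-4) = (256/(-214/237))*(-13) - 18 = (256*(-237/214))*(-13) - 18 = -30336/107*(-13) - 18 = 394368/107 - 18 = 392442/107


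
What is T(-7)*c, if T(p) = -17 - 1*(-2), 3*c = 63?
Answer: -315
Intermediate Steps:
c = 21 (c = (⅓)*63 = 21)
T(p) = -15 (T(p) = -17 + 2 = -15)
T(-7)*c = -15*21 = -315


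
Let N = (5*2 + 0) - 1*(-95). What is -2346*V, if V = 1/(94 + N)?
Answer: -2346/199 ≈ -11.789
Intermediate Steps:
N = 105 (N = (10 + 0) + 95 = 10 + 95 = 105)
V = 1/199 (V = 1/(94 + 105) = 1/199 ≈ 0.0050251)
-2346*V = -2346/199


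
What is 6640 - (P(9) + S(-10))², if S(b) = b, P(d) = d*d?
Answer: 1599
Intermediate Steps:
P(d) = d²
6640 - (P(9) + S(-10))² = 6640 - (9² - 10)² = 6640 - (81 - 10)² = 6640 - 1*71² = 6640 - 1*5041 = 6640 - 5041 = 1599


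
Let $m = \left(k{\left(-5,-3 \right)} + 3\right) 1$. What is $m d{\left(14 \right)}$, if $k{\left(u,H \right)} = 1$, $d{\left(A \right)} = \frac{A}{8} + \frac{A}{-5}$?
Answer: $- \frac{21}{5} \approx -4.2$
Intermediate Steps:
$d{\left(A \right)} = - \frac{3 A}{40}$ ($d{\left(A \right)} = A \frac{1}{8} + A \left(- \frac{1}{5}\right) = \frac{A}{8} - \frac{A}{5} = - \frac{3 A}{40}$)
$m = 4$ ($m = \left(1 + 3\right) 1 = 4 \cdot 1 = 4$)
$m d{\left(14 \right)} = 4 \left(\left(- \frac{3}{40}\right) 14\right) = 4 \left(- \frac{21}{20}\right) = - \frac{21}{5}$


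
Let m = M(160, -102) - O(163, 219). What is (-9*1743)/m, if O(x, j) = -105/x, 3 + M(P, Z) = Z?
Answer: 13529/90 ≈ 150.32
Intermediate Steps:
M(P, Z) = -3 + Z
m = -17010/163 (m = (-3 - 102) - (-105)/163 = -105 - (-105)/163 = -105 - 1*(-105/163) = -105 + 105/163 = -17010/163 ≈ -104.36)
(-9*1743)/m = (-9*1743)/(-17010/163) = -15687*(-163/17010) = 13529/90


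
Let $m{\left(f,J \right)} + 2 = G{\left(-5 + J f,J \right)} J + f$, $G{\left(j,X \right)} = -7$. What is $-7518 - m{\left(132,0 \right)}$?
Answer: $-7648$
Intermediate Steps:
$m{\left(f,J \right)} = -2 + f - 7 J$ ($m{\left(f,J \right)} = -2 - \left(- f + 7 J\right) = -2 + f - 7 J$)
$-7518 - m{\left(132,0 \right)} = -7518 - \left(-2 + 132 - 0\right) = -7518 - \left(-2 + 132 + 0\right) = -7518 - 130 = -7648$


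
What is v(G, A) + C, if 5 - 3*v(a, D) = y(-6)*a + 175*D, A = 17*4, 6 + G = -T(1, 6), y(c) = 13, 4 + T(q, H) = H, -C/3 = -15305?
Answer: 125954/3 ≈ 41985.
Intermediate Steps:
C = 45915 (C = -3*(-15305) = 45915)
T(q, H) = -4 + H
G = -8 (G = -6 - (-4 + 6) = -6 - 1*2 = -6 - 2 = -8)
A = 68
v(a, D) = 5/3 - 175*D/3 - 13*a/3 (v(a, D) = 5/3 - (13*a + 175*D)/3 = 5/3 + (-175*D/3 - 13*a/3) = 5/3 - 175*D/3 - 13*a/3)
v(G, A) + C = (5/3 - 175/3*68 - 13/3*(-8)) + 45915 = (5/3 - 11900/3 + 104/3) + 45915 = -11791/3 + 45915 = 125954/3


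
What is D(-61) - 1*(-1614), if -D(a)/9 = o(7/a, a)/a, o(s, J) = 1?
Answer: 98463/61 ≈ 1614.1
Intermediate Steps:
D(a) = -9/a
D(-61) - 1*(-1614) = -9/(-61) - 1*(-1614) = -9*(-1/61) + 1614 = 9/61 + 1614 = 98463/61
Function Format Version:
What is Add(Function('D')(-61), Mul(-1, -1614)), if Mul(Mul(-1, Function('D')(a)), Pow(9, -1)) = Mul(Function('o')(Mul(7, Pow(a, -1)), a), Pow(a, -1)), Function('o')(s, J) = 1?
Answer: Rational(98463, 61) ≈ 1614.1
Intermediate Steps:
Function('D')(a) = Mul(-9, Pow(a, -1)) (Function('D')(a) = Mul(-9, Mul(1, Pow(a, -1))) = Mul(-9, Pow(a, -1)))
Add(Function('D')(-61), Mul(-1, -1614)) = Add(Mul(-9, Pow(-61, -1)), Mul(-1, -1614)) = Add(Mul(-9, Rational(-1, 61)), 1614) = Add(Rational(9, 61), 1614) = Rational(98463, 61)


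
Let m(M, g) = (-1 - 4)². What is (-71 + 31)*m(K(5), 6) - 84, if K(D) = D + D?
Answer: -1084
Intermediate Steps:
K(D) = 2*D
m(M, g) = 25 (m(M, g) = (-5)² = 25)
(-71 + 31)*m(K(5), 6) - 84 = (-71 + 31)*25 - 84 = -40*25 - 84 = -1000 - 84 = -1084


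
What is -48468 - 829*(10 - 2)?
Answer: -55100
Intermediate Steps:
-48468 - 829*(10 - 2) = -48468 - 829*8 = -48468 - 6632 = -55100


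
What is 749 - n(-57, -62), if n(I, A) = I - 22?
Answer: 828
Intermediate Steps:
n(I, A) = -22 + I
749 - n(-57, -62) = 749 - (-22 - 57) = 749 - 1*(-79) = 749 + 79 = 828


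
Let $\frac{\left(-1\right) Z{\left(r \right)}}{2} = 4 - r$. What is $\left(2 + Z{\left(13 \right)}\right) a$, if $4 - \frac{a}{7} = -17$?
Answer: $2940$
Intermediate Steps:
$a = 147$ ($a = 28 - -119 = 28 + 119 = 147$)
$Z{\left(r \right)} = -8 + 2 r$ ($Z{\left(r \right)} = - 2 \left(4 - r\right) = -8 + 2 r$)
$\left(2 + Z{\left(13 \right)}\right) a = \left(2 + \left(-8 + 2 \cdot 13\right)\right) 147 = \left(2 + \left(-8 + 26\right)\right) 147 = \left(2 + 18\right) 147 = 20 \cdot 147 = 2940$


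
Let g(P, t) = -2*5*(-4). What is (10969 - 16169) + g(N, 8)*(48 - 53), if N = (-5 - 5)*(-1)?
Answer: -5400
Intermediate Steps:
N = 10 (N = -10*(-1) = 10)
g(P, t) = 40 (g(P, t) = -10*(-4) = 40)
(10969 - 16169) + g(N, 8)*(48 - 53) = (10969 - 16169) + 40*(48 - 53) = -5200 + 40*(-5) = -5200 - 200 = -5400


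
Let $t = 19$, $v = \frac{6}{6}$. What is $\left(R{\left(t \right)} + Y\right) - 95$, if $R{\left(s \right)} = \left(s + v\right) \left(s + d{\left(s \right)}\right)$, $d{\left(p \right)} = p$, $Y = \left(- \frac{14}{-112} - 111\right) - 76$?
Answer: $\frac{3825}{8} \approx 478.13$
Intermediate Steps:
$Y = - \frac{1495}{8}$ ($Y = \left(\left(-14\right) \left(- \frac{1}{112}\right) - 111\right) - 76 = \left(\frac{1}{8} - 111\right) - 76 = - \frac{887}{8} - 76 = - \frac{1495}{8} \approx -186.88$)
$v = 1$ ($v = 6 \cdot \frac{1}{6} = 1$)
$R{\left(s \right)} = 2 s \left(1 + s\right)$ ($R{\left(s \right)} = \left(s + 1\right) \left(s + s\right) = \left(1 + s\right) 2 s = 2 s \left(1 + s\right)$)
$\left(R{\left(t \right)} + Y\right) - 95 = \left(2 \cdot 19 \left(1 + 19\right) - \frac{1495}{8}\right) - 95 = \left(2 \cdot 19 \cdot 20 - \frac{1495}{8}\right) - 95 = \left(760 - \frac{1495}{8}\right) - 95 = \frac{4585}{8} - 95 = \frac{3825}{8}$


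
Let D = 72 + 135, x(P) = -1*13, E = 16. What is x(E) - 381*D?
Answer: -78880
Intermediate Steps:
x(P) = -13
D = 207
x(E) - 381*D = -13 - 381*207 = -13 - 78867 = -78880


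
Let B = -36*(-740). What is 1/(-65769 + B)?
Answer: -1/39129 ≈ -2.5556e-5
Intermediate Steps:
B = 26640
1/(-65769 + B) = 1/(-65769 + 26640) = 1/(-39129) = -1/39129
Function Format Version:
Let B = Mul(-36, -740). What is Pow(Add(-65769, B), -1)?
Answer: Rational(-1, 39129) ≈ -2.5556e-5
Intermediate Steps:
B = 26640
Pow(Add(-65769, B), -1) = Pow(Add(-65769, 26640), -1) = Pow(-39129, -1) = Rational(-1, 39129)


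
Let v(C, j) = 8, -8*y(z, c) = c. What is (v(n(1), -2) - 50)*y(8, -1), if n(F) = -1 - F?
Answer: -21/4 ≈ -5.2500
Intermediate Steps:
y(z, c) = -c/8
(v(n(1), -2) - 50)*y(8, -1) = (8 - 50)*(-⅛*(-1)) = -42*⅛ = -21/4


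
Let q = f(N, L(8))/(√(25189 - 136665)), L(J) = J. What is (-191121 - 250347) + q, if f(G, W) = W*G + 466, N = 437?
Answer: -441468 - 1981*I*√29/899 ≈ -4.4147e+5 - 11.867*I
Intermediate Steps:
f(G, W) = 466 + G*W (f(G, W) = G*W + 466 = 466 + G*W)
q = -1981*I*√29/899 (q = (466 + 437*8)/(√(25189 - 136665)) = (466 + 3496)/(√(-111476)) = 3962/((62*I*√29)) = 3962*(-I*√29/1798) = -1981*I*√29/899 ≈ -11.867*I)
(-191121 - 250347) + q = (-191121 - 250347) - 1981*I*√29/899 = -441468 - 1981*I*√29/899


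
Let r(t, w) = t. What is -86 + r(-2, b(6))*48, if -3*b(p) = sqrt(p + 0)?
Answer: -182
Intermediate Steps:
b(p) = -sqrt(p)/3 (b(p) = -sqrt(p + 0)/3 = -sqrt(p)/3)
-86 + r(-2, b(6))*48 = -86 - 2*48 = -86 - 96 = -182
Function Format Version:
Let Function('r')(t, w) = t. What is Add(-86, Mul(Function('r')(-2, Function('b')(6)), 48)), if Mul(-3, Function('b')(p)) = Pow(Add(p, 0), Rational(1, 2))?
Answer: -182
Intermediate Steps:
Function('b')(p) = Mul(Rational(-1, 3), Pow(p, Rational(1, 2))) (Function('b')(p) = Mul(Rational(-1, 3), Pow(Add(p, 0), Rational(1, 2))) = Mul(Rational(-1, 3), Pow(p, Rational(1, 2))))
Add(-86, Mul(Function('r')(-2, Function('b')(6)), 48)) = Add(-86, Mul(-2, 48)) = Add(-86, -96) = -182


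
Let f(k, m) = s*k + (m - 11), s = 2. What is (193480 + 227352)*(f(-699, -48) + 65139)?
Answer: 26799423424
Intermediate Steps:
f(k, m) = -11 + m + 2*k (f(k, m) = 2*k + (m - 11) = 2*k + (-11 + m) = -11 + m + 2*k)
(193480 + 227352)*(f(-699, -48) + 65139) = (193480 + 227352)*((-11 - 48 + 2*(-699)) + 65139) = 420832*((-11 - 48 - 1398) + 65139) = 420832*(-1457 + 65139) = 420832*63682 = 26799423424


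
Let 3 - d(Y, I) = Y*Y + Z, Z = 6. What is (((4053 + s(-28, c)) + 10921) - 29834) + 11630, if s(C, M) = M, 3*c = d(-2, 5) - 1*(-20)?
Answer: -9677/3 ≈ -3225.7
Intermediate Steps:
d(Y, I) = -3 - Y**2 (d(Y, I) = 3 - (Y*Y + 6) = 3 - (Y**2 + 6) = 3 - (6 + Y**2) = 3 + (-6 - Y**2) = -3 - Y**2)
c = 13/3 (c = ((-3 - 1*(-2)**2) - 1*(-20))/3 = ((-3 - 1*4) + 20)/3 = ((-3 - 4) + 20)/3 = (-7 + 20)/3 = (1/3)*13 = 13/3 ≈ 4.3333)
(((4053 + s(-28, c)) + 10921) - 29834) + 11630 = (((4053 + 13/3) + 10921) - 29834) + 11630 = ((12172/3 + 10921) - 29834) + 11630 = (44935/3 - 29834) + 11630 = -44567/3 + 11630 = -9677/3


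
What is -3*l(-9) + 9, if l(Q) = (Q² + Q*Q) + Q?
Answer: -450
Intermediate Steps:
l(Q) = Q + 2*Q² (l(Q) = (Q² + Q²) + Q = 2*Q² + Q = Q + 2*Q²)
-3*l(-9) + 9 = -(-27)*(1 + 2*(-9)) + 9 = -(-27)*(1 - 18) + 9 = -(-27)*(-17) + 9 = -3*153 + 9 = -459 + 9 = -450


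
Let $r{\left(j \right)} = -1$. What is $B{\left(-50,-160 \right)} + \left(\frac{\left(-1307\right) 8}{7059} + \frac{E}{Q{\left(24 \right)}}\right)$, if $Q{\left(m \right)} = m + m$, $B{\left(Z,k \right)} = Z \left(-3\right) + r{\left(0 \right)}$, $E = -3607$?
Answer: $\frac{8174089}{112944} \approx 72.373$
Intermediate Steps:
$B{\left(Z,k \right)} = -1 - 3 Z$ ($B{\left(Z,k \right)} = Z \left(-3\right) - 1 = - 3 Z - 1 = -1 - 3 Z$)
$Q{\left(m \right)} = 2 m$
$B{\left(-50,-160 \right)} + \left(\frac{\left(-1307\right) 8}{7059} + \frac{E}{Q{\left(24 \right)}}\right) = \left(-1 - -150\right) - \left(\frac{3607}{48} - \frac{\left(-1307\right) 8}{7059}\right) = \left(-1 + 150\right) - \left(\frac{10456}{7059} + \frac{3607}{48}\right) = 149 - \frac{8654567}{112944} = \frac{8174089}{112944}$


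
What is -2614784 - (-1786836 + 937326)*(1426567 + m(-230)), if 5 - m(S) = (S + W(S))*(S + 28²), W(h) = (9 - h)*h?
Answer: 27190579972936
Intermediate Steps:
W(h) = h*(9 - h)
m(S) = 5 - (784 + S)*(S + S*(9 - S)) (m(S) = 5 - (S + S*(9 - S))*(S + 28²) = 5 - (S + S*(9 - S))*(S + 784) = 5 - (S + S*(9 - S))*(784 + S) = 5 - (784 + S)*(S + S*(9 - S)))
-2614784 - (-1786836 + 937326)*(1426567 + m(-230)) = -2614784 - (-1786836 + 937326)*(1426567 + (5 + (-230)³ - 7840*(-230) + 774*(-230)²)) = -2614784 - (-849510)*(1426567 + (5 - 12167000 + 1803200 + 774*52900)) = -2614784 - (-849510)*(1426567 + (5 - 12167000 + 1803200 + 40944600)) = -2614784 - (-849510)*(1426567 + 30580805) = -2614784 - (-849510)*32007372 = -2614784 - 1*(-27190582587720) = -2614784 + 27190582587720 = 27190579972936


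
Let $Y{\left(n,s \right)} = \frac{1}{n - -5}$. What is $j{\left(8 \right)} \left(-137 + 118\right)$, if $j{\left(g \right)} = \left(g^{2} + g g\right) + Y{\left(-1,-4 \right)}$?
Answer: $- \frac{9747}{4} \approx -2436.8$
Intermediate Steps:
$Y{\left(n,s \right)} = \frac{1}{5 + n}$ ($Y{\left(n,s \right)} = \frac{1}{n + 5} = \frac{1}{5 + n}$)
$j{\left(g \right)} = \frac{1}{4} + 2 g^{2}$ ($j{\left(g \right)} = \left(g^{2} + g g\right) + \frac{1}{5 - 1} = \left(g^{2} + g^{2}\right) + \frac{1}{4} = 2 g^{2} + \frac{1}{4} = \frac{1}{4} + 2 g^{2}$)
$j{\left(8 \right)} \left(-137 + 118\right) = \left(\frac{1}{4} + 2 \cdot 8^{2}\right) \left(-137 + 118\right) = \left(\frac{1}{4} + 2 \cdot 64\right) \left(-19\right) = \left(\frac{1}{4} + 128\right) \left(-19\right) = \frac{513}{4} \left(-19\right) = - \frac{9747}{4}$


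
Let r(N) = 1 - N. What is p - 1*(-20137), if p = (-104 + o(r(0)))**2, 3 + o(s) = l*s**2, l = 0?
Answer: 31586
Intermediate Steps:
o(s) = -3 (o(s) = -3 + 0*s**2 = -3 + 0 = -3)
p = 11449 (p = (-104 - 3)**2 = (-107)**2 = 11449)
p - 1*(-20137) = 11449 - 1*(-20137) = 11449 + 20137 = 31586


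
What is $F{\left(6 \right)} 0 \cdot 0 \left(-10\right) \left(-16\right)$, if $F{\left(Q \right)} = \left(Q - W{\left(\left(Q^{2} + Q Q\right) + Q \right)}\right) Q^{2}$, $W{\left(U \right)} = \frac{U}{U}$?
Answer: $0$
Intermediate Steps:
$W{\left(U \right)} = 1$
$F{\left(Q \right)} = Q^{2} \left(-1 + Q\right)$ ($F{\left(Q \right)} = \left(Q - 1\right) Q^{2} = \left(-1 + Q\right) Q^{2} = Q^{2} \left(-1 + Q\right)$)
$F{\left(6 \right)} 0 \cdot 0 \left(-10\right) \left(-16\right) = 6^{2} \left(-1 + 6\right) 0 \cdot 0 \left(-10\right) \left(-16\right) = 36 \cdot 5 \cdot 0 \cdot 0 \left(-10\right) \left(-16\right) = 180 \cdot 0 \cdot 0 \left(-10\right) \left(-16\right) = 0 \cdot 0 \left(-10\right) \left(-16\right) = 0 \left(-10\right) \left(-16\right) = 0 \left(-16\right) = 0$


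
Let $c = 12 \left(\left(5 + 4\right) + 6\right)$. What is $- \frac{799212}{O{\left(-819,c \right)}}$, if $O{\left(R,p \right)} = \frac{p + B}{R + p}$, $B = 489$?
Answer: $\frac{170232156}{223} \approx 7.6337 \cdot 10^{5}$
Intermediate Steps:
$c = 180$ ($c = 12 \left(9 + 6\right) = 12 \cdot 15 = 180$)
$O{\left(R,p \right)} = \frac{489 + p}{R + p}$ ($O{\left(R,p \right)} = \frac{p + 489}{R + p} = \frac{489 + p}{R + p}$)
$- \frac{799212}{O{\left(-819,c \right)}} = - \frac{799212}{\frac{1}{-819 + 180} \left(489 + 180\right)} = - \frac{799212}{\frac{1}{-639} \cdot 669} = - \frac{799212}{\left(- \frac{1}{639}\right) 669} = - \frac{799212}{- \frac{223}{213}} = \left(-799212\right) \left(- \frac{213}{223}\right) = \frac{170232156}{223}$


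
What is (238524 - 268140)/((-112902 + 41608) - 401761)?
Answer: 9872/157685 ≈ 0.062606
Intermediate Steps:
(238524 - 268140)/((-112902 + 41608) - 401761) = -29616/(-71294 - 401761) = -29616/(-473055) = -29616*(-1/473055) = 9872/157685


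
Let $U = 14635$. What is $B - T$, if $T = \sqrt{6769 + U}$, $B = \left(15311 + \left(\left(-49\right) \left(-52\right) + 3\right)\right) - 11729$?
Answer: $6133 - 2 \sqrt{5351} \approx 5986.7$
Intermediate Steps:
$B = 6133$ ($B = \left(15311 + \left(2548 + 3\right)\right) - 11729 = \left(15311 + 2551\right) - 11729 = 17862 - 11729 = 6133$)
$T = 2 \sqrt{5351}$ ($T = \sqrt{6769 + 14635} = \sqrt{21404} = 2 \sqrt{5351} \approx 146.3$)
$B - T = 6133 - 2 \sqrt{5351}$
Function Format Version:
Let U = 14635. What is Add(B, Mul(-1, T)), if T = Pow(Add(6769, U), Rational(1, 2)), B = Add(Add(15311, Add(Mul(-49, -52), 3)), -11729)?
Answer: Add(6133, Mul(-2, Pow(5351, Rational(1, 2)))) ≈ 5986.7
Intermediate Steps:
B = 6133 (B = Add(Add(15311, Add(2548, 3)), -11729) = Add(Add(15311, 2551), -11729) = Add(17862, -11729) = 6133)
T = Mul(2, Pow(5351, Rational(1, 2))) (T = Pow(Add(6769, 14635), Rational(1, 2)) = Pow(21404, Rational(1, 2)) = Mul(2, Pow(5351, Rational(1, 2))) ≈ 146.30)
Add(B, Mul(-1, T)) = Add(6133, Mul(-1, Mul(2, Pow(5351, Rational(1, 2))))) = Add(6133, Mul(-2, Pow(5351, Rational(1, 2))))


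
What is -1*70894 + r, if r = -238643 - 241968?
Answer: -551505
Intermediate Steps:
r = -480611
-1*70894 + r = -1*70894 - 480611 = -70894 - 480611 = -551505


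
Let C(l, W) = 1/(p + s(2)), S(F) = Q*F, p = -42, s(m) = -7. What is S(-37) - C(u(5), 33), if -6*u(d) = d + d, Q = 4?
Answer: -7251/49 ≈ -147.98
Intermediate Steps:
u(d) = -d/3 (u(d) = -(d + d)/6 = -d/3)
S(F) = 4*F
C(l, W) = -1/49 (C(l, W) = 1/(-42 - 7) = 1/(-49) = -1/49)
S(-37) - C(u(5), 33) = 4*(-37) - 1*(-1/49) = -148 + 1/49 = -7251/49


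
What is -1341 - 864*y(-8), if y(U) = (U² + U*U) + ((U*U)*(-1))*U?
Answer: -554301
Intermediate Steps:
y(U) = -U³ + 2*U² (y(U) = (U² + U²) + (U²*(-1))*U = 2*U² + (-U²)*U = 2*U² - U³ = -U³ + 2*U²)
-1341 - 864*y(-8) = -1341 - 864*(-8)²*(2 - 1*(-8)) = -1341 - 55296*(2 + 8) = -1341 - 55296*10 = -1341 - 864*640 = -1341 - 552960 = -554301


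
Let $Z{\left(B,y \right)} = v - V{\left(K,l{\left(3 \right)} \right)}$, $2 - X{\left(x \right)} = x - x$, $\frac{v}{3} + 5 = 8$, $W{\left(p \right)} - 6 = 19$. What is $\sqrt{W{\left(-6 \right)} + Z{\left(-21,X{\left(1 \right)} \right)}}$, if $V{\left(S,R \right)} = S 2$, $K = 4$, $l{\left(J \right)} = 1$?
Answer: $\sqrt{26} \approx 5.099$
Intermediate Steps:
$W{\left(p \right)} = 25$ ($W{\left(p \right)} = 6 + 19 = 25$)
$V{\left(S,R \right)} = 2 S$
$v = 9$ ($v = -15 + 3 \cdot 8 = -15 + 24 = 9$)
$X{\left(x \right)} = 2$ ($X{\left(x \right)} = 2 - \left(x - x\right) = 2 - 0 = 2 + 0 = 2$)
$Z{\left(B,y \right)} = 1$ ($Z{\left(B,y \right)} = 9 - 2 \cdot 4 = 9 - 8 = 1$)
$\sqrt{W{\left(-6 \right)} + Z{\left(-21,X{\left(1 \right)} \right)}} = \sqrt{25 + 1} = \sqrt{26}$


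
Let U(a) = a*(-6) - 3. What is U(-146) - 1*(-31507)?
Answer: 32380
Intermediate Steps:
U(a) = -3 - 6*a (U(a) = -6*a - 3 = -3 - 6*a)
U(-146) - 1*(-31507) = (-3 - 6*(-146)) - 1*(-31507) = (-3 + 876) + 31507 = 873 + 31507 = 32380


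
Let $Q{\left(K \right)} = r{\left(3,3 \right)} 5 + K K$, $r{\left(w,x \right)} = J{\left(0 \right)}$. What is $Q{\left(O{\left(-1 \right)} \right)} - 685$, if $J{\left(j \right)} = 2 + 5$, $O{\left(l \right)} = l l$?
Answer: $-649$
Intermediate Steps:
$O{\left(l \right)} = l^{2}$
$J{\left(j \right)} = 7$
$r{\left(w,x \right)} = 7$
$Q{\left(K \right)} = 35 + K^{2}$ ($Q{\left(K \right)} = 7 \cdot 5 + K K = 35 + K^{2}$)
$Q{\left(O{\left(-1 \right)} \right)} - 685 = \left(35 + \left(\left(-1\right)^{2}\right)^{2}\right) - 685 = \left(35 + 1^{2}\right) - 685 = \left(35 + 1\right) - 685 = 36 - 685 = -649$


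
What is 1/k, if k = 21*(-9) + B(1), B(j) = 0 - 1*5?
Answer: -1/194 ≈ -0.0051546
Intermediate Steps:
B(j) = -5 (B(j) = 0 - 5 = -5)
k = -194 (k = 21*(-9) - 5 = -189 - 5 = -194)
1/k = 1/(-194) = -1/194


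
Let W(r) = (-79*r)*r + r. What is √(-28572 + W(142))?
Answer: 39*I*√1066 ≈ 1273.3*I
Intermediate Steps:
W(r) = r - 79*r² (W(r) = -79*r² + r = r - 79*r²)
√(-28572 + W(142)) = √(-28572 + 142*(1 - 79*142)) = √(-28572 + 142*(1 - 11218)) = √(-28572 + 142*(-11217)) = √(-28572 - 1592814) = √(-1621386) = 39*I*√1066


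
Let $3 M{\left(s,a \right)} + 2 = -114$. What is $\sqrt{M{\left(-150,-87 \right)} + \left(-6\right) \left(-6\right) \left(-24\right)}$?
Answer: $\frac{2 i \sqrt{2031}}{3} \approx 30.044 i$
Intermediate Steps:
$M{\left(s,a \right)} = - \frac{116}{3}$ ($M{\left(s,a \right)} = - \frac{2}{3} + \frac{1}{3} \left(-114\right) = - \frac{2}{3} - 38 = - \frac{116}{3}$)
$\sqrt{M{\left(-150,-87 \right)} + \left(-6\right) \left(-6\right) \left(-24\right)} = \sqrt{- \frac{116}{3} + \left(-6\right) \left(-6\right) \left(-24\right)} = \sqrt{- \frac{116}{3} + 36 \left(-24\right)} = \sqrt{- \frac{116}{3} - 864} = \sqrt{- \frac{2708}{3}} = \frac{2 i \sqrt{2031}}{3}$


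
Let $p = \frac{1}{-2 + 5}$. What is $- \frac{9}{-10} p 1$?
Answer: $\frac{3}{10} \approx 0.3$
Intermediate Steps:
$p = \frac{1}{3} \approx 0.33333$
$- \frac{9}{-10} p 1 = - \frac{9}{-10} \cdot \frac{1}{3} \cdot 1 = \left(-9\right) \left(- \frac{1}{10}\right) \frac{1}{3} \cdot 1 = \frac{9}{10} \cdot \frac{1}{3} \cdot 1 = \frac{3}{10} \cdot 1 = \frac{3}{10}$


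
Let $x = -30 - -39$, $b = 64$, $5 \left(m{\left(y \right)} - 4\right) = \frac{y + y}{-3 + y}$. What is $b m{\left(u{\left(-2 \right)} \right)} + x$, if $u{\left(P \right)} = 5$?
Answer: $329$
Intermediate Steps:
$m{\left(y \right)} = 4 + \frac{2 y}{5 \left(-3 + y\right)}$ ($m{\left(y \right)} = 4 + \frac{\left(y + y\right) \frac{1}{-3 + y}}{5} = 4 + \frac{2 y \frac{1}{-3 + y}}{5} = 4 + \frac{2 y}{5 \left(-3 + y\right)}$)
$x = 9$ ($x = -30 + 39 = 9$)
$b m{\left(u{\left(-2 \right)} \right)} + x = 64 \frac{2 \left(-30 + 11 \cdot 5\right)}{5 \left(-3 + 5\right)} + 9 = 64 \frac{2 \left(-30 + 55\right)}{5 \cdot 2} + 9 = 64 \cdot \frac{2}{5} \cdot \frac{1}{2} \cdot 25 + 9 = 64 \cdot 5 + 9 = 320 + 9 = 329$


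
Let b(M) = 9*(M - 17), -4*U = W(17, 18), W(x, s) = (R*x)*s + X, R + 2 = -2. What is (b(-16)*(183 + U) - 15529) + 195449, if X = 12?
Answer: 35578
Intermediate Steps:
R = -4 (R = -2 - 2 = -4)
W(x, s) = 12 - 4*s*x (W(x, s) = (-4*x)*s + 12 = -4*s*x + 12 = 12 - 4*s*x)
U = 303 (U = -(12 - 4*18*17)/4 = -(12 - 1224)/4 = -1/4*(-1212) = 303)
b(M) = -153 + 9*M (b(M) = 9*(-17 + M) = -153 + 9*M)
(b(-16)*(183 + U) - 15529) + 195449 = ((-153 + 9*(-16))*(183 + 303) - 15529) + 195449 = ((-153 - 144)*486 - 15529) + 195449 = (-297*486 - 15529) + 195449 = (-144342 - 15529) + 195449 = -159871 + 195449 = 35578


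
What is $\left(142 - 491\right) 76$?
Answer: $-26524$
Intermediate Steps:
$\left(142 - 491\right) 76 = \left(-349\right) 76 = -26524$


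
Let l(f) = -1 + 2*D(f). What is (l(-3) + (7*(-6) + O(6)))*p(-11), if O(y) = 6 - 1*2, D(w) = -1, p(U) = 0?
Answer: 0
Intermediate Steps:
O(y) = 4 (O(y) = 6 - 2 = 4)
l(f) = -3 (l(f) = -1 + 2*(-1) = -1 - 2 = -3)
(l(-3) + (7*(-6) + O(6)))*p(-11) = (-3 + (7*(-6) + 4))*0 = (-3 + (-42 + 4))*0 = (-3 - 38)*0 = -41*0 = 0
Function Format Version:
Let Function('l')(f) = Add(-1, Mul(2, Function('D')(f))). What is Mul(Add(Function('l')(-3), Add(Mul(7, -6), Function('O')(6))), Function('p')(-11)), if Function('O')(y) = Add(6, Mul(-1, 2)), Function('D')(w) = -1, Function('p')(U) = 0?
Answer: 0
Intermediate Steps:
Function('O')(y) = 4 (Function('O')(y) = Add(6, -2) = 4)
Function('l')(f) = -3 (Function('l')(f) = Add(-1, Mul(2, -1)) = Add(-1, -2) = -3)
Mul(Add(Function('l')(-3), Add(Mul(7, -6), Function('O')(6))), Function('p')(-11)) = Mul(Add(-3, Add(Mul(7, -6), 4)), 0) = Mul(Add(-3, Add(-42, 4)), 0) = Mul(Add(-3, -38), 0) = Mul(-41, 0) = 0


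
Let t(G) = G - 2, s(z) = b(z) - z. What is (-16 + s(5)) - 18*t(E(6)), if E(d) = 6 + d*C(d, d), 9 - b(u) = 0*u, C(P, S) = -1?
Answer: 24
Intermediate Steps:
b(u) = 9 (b(u) = 9 - 0*u = 9 - 1*0 = 9 + 0 = 9)
E(d) = 6 - d (E(d) = 6 + d*(-1) = 6 - d)
s(z) = 9 - z
t(G) = -2 + G
(-16 + s(5)) - 18*t(E(6)) = (-16 + (9 - 1*5)) - 18*(-2 + (6 - 1*6)) = (-16 + (9 - 5)) - 18*(-2 + (6 - 6)) = (-16 + 4) - 18*(-2 + 0) = -12 - 18*(-2) = -12 + 36 = 24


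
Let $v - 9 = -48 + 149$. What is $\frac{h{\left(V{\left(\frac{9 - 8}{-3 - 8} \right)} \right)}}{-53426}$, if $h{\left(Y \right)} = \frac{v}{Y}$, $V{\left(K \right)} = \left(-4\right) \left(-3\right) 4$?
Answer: $- \frac{55}{1282224} \approx -4.2894 \cdot 10^{-5}$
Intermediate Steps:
$v = 110$ ($v = 9 + \left(-48 + 149\right) = 9 + 101 = 110$)
$V{\left(K \right)} = 48$ ($V{\left(K \right)} = 12 \cdot 4 = 48$)
$h{\left(Y \right)} = \frac{110}{Y}$
$\frac{h{\left(V{\left(\frac{9 - 8}{-3 - 8} \right)} \right)}}{-53426} = \frac{110 \cdot \frac{1}{48}}{-53426} = 110 \cdot \frac{1}{48} \left(- \frac{1}{53426}\right) = \frac{55}{24} \left(- \frac{1}{53426}\right) = - \frac{55}{1282224}$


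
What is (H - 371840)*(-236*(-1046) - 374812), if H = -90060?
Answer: 59102876400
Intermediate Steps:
(H - 371840)*(-236*(-1046) - 374812) = (-90060 - 371840)*(-236*(-1046) - 374812) = -461900*(246856 - 374812) = -461900*(-127956) = 59102876400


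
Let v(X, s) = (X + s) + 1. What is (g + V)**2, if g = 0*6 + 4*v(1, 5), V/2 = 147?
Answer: 103684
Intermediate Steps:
V = 294 (V = 2*147 = 294)
v(X, s) = 1 + X + s
g = 28 (g = 0*6 + 4*(1 + 1 + 5) = 0 + 4*7 = 0 + 28 = 28)
(g + V)**2 = (28 + 294)**2 = 322**2 = 103684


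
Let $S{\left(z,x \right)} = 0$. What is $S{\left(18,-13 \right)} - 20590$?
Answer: $-20590$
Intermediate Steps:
$S{\left(18,-13 \right)} - 20590 = 0 - 20590 = -20590$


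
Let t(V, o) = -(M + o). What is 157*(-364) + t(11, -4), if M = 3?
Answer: -57147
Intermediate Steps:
t(V, o) = -3 - o (t(V, o) = -(3 + o) = -3 - o)
157*(-364) + t(11, -4) = 157*(-364) + (-3 - 1*(-4)) = -57148 + (-3 + 4) = -57148 + 1 = -57147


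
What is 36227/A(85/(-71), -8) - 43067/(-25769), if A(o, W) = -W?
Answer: 933878099/206152 ≈ 4530.0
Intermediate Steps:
36227/A(85/(-71), -8) - 43067/(-25769) = 36227/((-1*(-8))) - 43067/(-25769) = 36227/8 - 43067*(-1/25769) = 36227*(⅛) + 43067/25769 = 36227/8 + 43067/25769 = 933878099/206152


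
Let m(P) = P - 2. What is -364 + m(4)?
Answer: -362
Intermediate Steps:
m(P) = -2 + P
-364 + m(4) = -364 + (-2 + 4) = -364 + 2 = -362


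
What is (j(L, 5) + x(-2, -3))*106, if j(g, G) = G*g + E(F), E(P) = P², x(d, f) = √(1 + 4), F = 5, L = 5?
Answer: 5300 + 106*√5 ≈ 5537.0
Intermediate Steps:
x(d, f) = √5
j(g, G) = 25 + G*g (j(g, G) = G*g + 5² = G*g + 25 = 25 + G*g)
(j(L, 5) + x(-2, -3))*106 = ((25 + 5*5) + √5)*106 = ((25 + 25) + √5)*106 = (50 + √5)*106 = 5300 + 106*√5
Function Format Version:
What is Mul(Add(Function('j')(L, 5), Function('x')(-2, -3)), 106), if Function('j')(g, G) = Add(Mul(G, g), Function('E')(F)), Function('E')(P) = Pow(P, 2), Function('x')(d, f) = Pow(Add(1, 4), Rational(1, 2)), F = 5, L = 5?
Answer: Add(5300, Mul(106, Pow(5, Rational(1, 2)))) ≈ 5537.0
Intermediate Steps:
Function('x')(d, f) = Pow(5, Rational(1, 2))
Function('j')(g, G) = Add(25, Mul(G, g)) (Function('j')(g, G) = Add(Mul(G, g), Pow(5, 2)) = Add(Mul(G, g), 25) = Add(25, Mul(G, g)))
Mul(Add(Function('j')(L, 5), Function('x')(-2, -3)), 106) = Mul(Add(Add(25, Mul(5, 5)), Pow(5, Rational(1, 2))), 106) = Mul(Add(Add(25, 25), Pow(5, Rational(1, 2))), 106) = Mul(Add(50, Pow(5, Rational(1, 2))), 106) = Add(5300, Mul(106, Pow(5, Rational(1, 2))))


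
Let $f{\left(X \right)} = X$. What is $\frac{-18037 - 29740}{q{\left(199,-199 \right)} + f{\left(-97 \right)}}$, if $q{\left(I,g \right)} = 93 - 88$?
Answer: $\frac{47777}{92} \approx 519.32$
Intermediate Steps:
$q{\left(I,g \right)} = 5$ ($q{\left(I,g \right)} = 93 - 88 = 5$)
$\frac{-18037 - 29740}{q{\left(199,-199 \right)} + f{\left(-97 \right)}} = \frac{-18037 - 29740}{5 - 97} = - \frac{47777}{-92} = \left(-47777\right) \left(- \frac{1}{92}\right) = \frac{47777}{92}$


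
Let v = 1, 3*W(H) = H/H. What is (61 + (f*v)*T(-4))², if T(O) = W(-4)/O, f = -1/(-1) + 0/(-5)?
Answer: 534361/144 ≈ 3710.8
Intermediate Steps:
f = 1 (f = -1*(-1) + 0*(-⅕) = 1 + 0 = 1)
W(H) = ⅓ (W(H) = (H/H)/3 = (⅓)*1 = ⅓)
T(O) = 1/(3*O)
(61 + (f*v)*T(-4))² = (61 + (1*1)*((⅓)/(-4)))² = (61 + 1*((⅓)*(-¼)))² = (61 + 1*(-1/12))² = (61 - 1/12)² = (731/12)² = 534361/144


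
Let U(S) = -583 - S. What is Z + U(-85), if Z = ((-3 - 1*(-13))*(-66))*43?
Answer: -28878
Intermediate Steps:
Z = -28380 (Z = ((-3 + 13)*(-66))*43 = (10*(-66))*43 = -660*43 = -28380)
Z + U(-85) = -28380 + (-583 - 1*(-85)) = -28380 + (-583 + 85) = -28380 - 498 = -28878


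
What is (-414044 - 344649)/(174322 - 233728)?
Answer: 758693/59406 ≈ 12.771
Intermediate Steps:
(-414044 - 344649)/(174322 - 233728) = -758693/(-59406) = -758693*(-1/59406) = 758693/59406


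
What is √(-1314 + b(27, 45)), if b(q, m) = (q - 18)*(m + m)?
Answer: 6*I*√14 ≈ 22.45*I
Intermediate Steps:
b(q, m) = 2*m*(-18 + q) (b(q, m) = (-18 + q)*(2*m) = 2*m*(-18 + q))
√(-1314 + b(27, 45)) = √(-1314 + 2*45*(-18 + 27)) = √(-1314 + 2*45*9) = √(-1314 + 810) = √(-504) = 6*I*√14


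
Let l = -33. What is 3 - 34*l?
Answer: 1125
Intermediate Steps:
3 - 34*l = 3 - 34*(-33) = 3 + 1122 = 1125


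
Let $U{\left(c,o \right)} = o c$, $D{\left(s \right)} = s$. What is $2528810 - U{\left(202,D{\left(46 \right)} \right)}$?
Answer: $2519518$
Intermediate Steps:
$U{\left(c,o \right)} = c o$
$2528810 - U{\left(202,D{\left(46 \right)} \right)} = 2528810 - 202 \cdot 46 = 2528810 - 9292 = 2519518$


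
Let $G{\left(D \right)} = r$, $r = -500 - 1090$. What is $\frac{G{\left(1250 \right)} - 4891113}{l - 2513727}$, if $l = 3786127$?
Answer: $- \frac{4892703}{1272400} \approx -3.8453$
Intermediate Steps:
$r = -1590$ ($r = -500 - 1090 = -1590$)
$G{\left(D \right)} = -1590$
$\frac{G{\left(1250 \right)} - 4891113}{l - 2513727} = \frac{-1590 - 4891113}{3786127 - 2513727} = - \frac{4892703}{1272400}$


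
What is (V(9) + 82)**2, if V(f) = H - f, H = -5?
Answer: 4624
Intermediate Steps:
V(f) = -5 - f
(V(9) + 82)**2 = ((-5 - 1*9) + 82)**2 = ((-5 - 9) + 82)**2 = (-14 + 82)**2 = 68**2 = 4624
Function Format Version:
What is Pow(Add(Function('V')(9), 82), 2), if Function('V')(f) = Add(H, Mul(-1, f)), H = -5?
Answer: 4624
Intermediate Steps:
Function('V')(f) = Add(-5, Mul(-1, f))
Pow(Add(Function('V')(9), 82), 2) = Pow(Add(Add(-5, Mul(-1, 9)), 82), 2) = Pow(Add(Add(-5, -9), 82), 2) = Pow(Add(-14, 82), 2) = Pow(68, 2) = 4624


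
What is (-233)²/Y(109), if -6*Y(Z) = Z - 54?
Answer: -325734/55 ≈ -5922.4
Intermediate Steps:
Y(Z) = 9 - Z/6 (Y(Z) = -(Z - 54)/6 = -(-54 + Z)/6 = 9 - Z/6)
(-233)²/Y(109) = (-233)²/(9 - ⅙*109) = 54289/(9 - 109/6) = 54289/(-55/6) = 54289*(-6/55) = -325734/55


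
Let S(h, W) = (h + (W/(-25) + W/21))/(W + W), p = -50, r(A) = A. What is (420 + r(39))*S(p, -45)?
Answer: 44931/175 ≈ 256.75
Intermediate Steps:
S(h, W) = (h + 4*W/525)/(2*W) (S(h, W) = (h + (W*(-1/25) + W*(1/21)))/((2*W)) = (h + (-W/25 + W/21))*(1/(2*W)) = (h + 4*W/525)*(1/(2*W)) = (h + 4*W/525)/(2*W))
(420 + r(39))*S(p, -45) = (420 + 39)*(2/525 + (½)*(-50)/(-45)) = 459*(2/525 + (½)*(-50)*(-1/45)) = 459*(2/525 + 5/9) = 459*(881/1575) = 44931/175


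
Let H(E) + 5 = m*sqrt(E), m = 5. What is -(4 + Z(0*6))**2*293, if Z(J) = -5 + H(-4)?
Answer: 18752 + 35160*I ≈ 18752.0 + 35160.0*I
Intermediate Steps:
H(E) = -5 + 5*sqrt(E)
Z(J) = -10 + 10*I (Z(J) = -5 + (-5 + 5*sqrt(-4)) = -5 + (-5 + 5*(2*I)) = -5 + (-5 + 10*I) = -10 + 10*I)
-(4 + Z(0*6))**2*293 = -(4 + (-10 + 10*I))**2*293 = -(-6 + 10*I)**2*293 = -293*(-6 + 10*I)**2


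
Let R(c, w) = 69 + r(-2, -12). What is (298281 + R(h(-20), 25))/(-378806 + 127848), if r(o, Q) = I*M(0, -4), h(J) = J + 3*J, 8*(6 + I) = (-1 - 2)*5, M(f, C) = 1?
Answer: -2386737/2007664 ≈ -1.1888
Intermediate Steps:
I = -63/8 (I = -6 + ((-1 - 2)*5)/8 = -6 + (-3*5)/8 = -6 + (1/8)*(-15) = -6 - 15/8 = -63/8 ≈ -7.8750)
h(J) = 4*J
r(o, Q) = -63/8 (r(o, Q) = -63/8*1 = -63/8)
R(c, w) = 489/8 (R(c, w) = 69 - 63/8 = 489/8)
(298281 + R(h(-20), 25))/(-378806 + 127848) = (298281 + 489/8)/(-378806 + 127848) = (2386737/8)/(-250958) = (2386737/8)*(-1/250958) = -2386737/2007664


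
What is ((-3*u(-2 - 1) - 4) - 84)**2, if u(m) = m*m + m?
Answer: 11236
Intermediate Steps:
u(m) = m + m**2 (u(m) = m**2 + m = m + m**2)
((-3*u(-2 - 1) - 4) - 84)**2 = ((-3*(-2 - 1)*(1 + (-2 - 1)) - 4) - 84)**2 = ((-(-9)*(1 - 3) - 4) - 84)**2 = ((-(-9)*(-2) - 4) - 84)**2 = ((-3*6 - 4) - 84)**2 = ((-18 - 4) - 84)**2 = (-22 - 84)**2 = (-106)**2 = 11236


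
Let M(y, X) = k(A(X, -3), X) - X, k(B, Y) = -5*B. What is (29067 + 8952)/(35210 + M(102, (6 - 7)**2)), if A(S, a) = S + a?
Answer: 38019/35219 ≈ 1.0795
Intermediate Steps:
M(y, X) = 15 - 6*X (M(y, X) = -5*(X - 3) - X = -5*(-3 + X) - X = (15 - 5*X) - X = 15 - 6*X)
(29067 + 8952)/(35210 + M(102, (6 - 7)**2)) = (29067 + 8952)/(35210 + (15 - 6*(6 - 7)**2)) = 38019/(35210 + (15 - 6*(-1)**2)) = 38019/(35210 + (15 - 6*1)) = 38019/(35210 + (15 - 6)) = 38019/(35210 + 9) = 38019/35219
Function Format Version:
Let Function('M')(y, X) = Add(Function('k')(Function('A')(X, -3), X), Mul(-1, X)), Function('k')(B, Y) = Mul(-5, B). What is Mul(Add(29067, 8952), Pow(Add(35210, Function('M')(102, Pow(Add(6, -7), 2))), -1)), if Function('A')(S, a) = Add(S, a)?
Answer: Rational(38019, 35219) ≈ 1.0795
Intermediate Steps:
Function('M')(y, X) = Add(15, Mul(-6, X)) (Function('M')(y, X) = Add(Mul(-5, Add(X, -3)), Mul(-1, X)) = Add(Mul(-5, Add(-3, X)), Mul(-1, X)) = Add(Add(15, Mul(-5, X)), Mul(-1, X)) = Add(15, Mul(-6, X)))
Mul(Add(29067, 8952), Pow(Add(35210, Function('M')(102, Pow(Add(6, -7), 2))), -1)) = Mul(Add(29067, 8952), Pow(Add(35210, Add(15, Mul(-6, Pow(Add(6, -7), 2)))), -1)) = Mul(38019, Pow(Add(35210, Add(15, Mul(-6, Pow(-1, 2)))), -1)) = Mul(38019, Pow(Add(35210, Add(15, Mul(-6, 1))), -1)) = Mul(38019, Pow(Add(35210, Add(15, -6)), -1)) = Mul(38019, Pow(Add(35210, 9), -1)) = Mul(38019, Pow(35219, -1)) = Mul(38019, Rational(1, 35219)) = Rational(38019, 35219)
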